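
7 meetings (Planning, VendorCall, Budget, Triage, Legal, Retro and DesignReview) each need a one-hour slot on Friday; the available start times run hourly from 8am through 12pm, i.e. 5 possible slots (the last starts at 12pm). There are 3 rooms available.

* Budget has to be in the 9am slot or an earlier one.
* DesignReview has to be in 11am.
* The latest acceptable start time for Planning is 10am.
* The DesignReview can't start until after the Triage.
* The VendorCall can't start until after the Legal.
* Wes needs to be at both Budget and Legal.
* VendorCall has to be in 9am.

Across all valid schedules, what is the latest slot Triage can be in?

Downstream work caps Triage at 10am.
Triage at 10am is achievable: DesignReview=11am; Legal=8am; Budget=9am; Retro=8am; VendorCall=9am; Planning=8am; Triage=10am.

10am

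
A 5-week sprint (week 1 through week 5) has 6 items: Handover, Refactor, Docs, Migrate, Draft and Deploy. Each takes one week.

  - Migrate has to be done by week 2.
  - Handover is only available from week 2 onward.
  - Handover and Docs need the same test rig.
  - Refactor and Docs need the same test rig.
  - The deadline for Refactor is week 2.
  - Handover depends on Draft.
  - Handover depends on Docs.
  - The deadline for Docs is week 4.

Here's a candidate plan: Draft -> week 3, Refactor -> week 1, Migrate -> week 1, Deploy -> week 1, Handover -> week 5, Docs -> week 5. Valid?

No. Handover and Docs need the same test rig is not satisfied.

Refactor and Docs need the same test rig — holds.
The deadline for Refactor is week 2 — holds.
Handover is only available from week 2 onward — holds.
Migrate has to be done by week 2 — holds.
Handover depends on Draft — holds.
The deadline for Docs is week 4 — violated.
Handover and Docs need the same test rig — violated.
Handover depends on Docs — violated.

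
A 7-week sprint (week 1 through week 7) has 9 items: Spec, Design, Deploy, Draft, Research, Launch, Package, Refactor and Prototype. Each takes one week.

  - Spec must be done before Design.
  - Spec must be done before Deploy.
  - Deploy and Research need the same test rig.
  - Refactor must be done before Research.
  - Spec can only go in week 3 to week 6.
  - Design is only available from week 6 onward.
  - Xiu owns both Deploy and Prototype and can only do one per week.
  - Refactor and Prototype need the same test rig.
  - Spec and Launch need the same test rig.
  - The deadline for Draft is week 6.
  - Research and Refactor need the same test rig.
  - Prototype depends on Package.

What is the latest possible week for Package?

week 6

Downstream work caps Package at week 6.
Package at week 6 is achievable: Spec=week 3; Refactor=week 1; Package=week 6; Design=week 6; Draft=week 1; Launch=week 1; Prototype=week 7; Deploy=week 4; Research=week 2.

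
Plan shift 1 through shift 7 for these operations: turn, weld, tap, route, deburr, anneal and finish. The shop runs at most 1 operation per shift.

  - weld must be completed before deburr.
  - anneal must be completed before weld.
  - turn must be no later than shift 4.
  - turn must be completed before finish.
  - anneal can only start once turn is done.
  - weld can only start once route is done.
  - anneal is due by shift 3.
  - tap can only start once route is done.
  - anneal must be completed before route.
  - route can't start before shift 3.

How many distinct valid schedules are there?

18

Splitting on weld: it can be shift 4 (6), shift 5 (8), shift 6 (4). Listing each branch's schedules as (turn, tap, route, deburr, anneal, finish) by shift number:
weld=shift 4: (1,5,3,6,2,7) (1,5,3,7,2,6) (1,6,3,5,2,7) (1,6,3,7,2,5) (1,7,3,5,2,6) (1,7,3,6,2,5) — 6.
weld=shift 5: (1,4,3,6,2,7) (1,4,3,7,2,6) (1,6,3,7,2,4) (1,6,4,7,2,3) (1,6,4,7,3,2) (1,7,3,6,2,4) (1,7,4,6,2,3) (1,7,4,6,3,2) — 8.
weld=shift 6: (1,4,3,7,2,5) (1,5,3,7,2,4) (1,5,4,7,2,3) (1,5,4,7,3,2) — 4.
Summing: 6 + 8 + 4 = 18.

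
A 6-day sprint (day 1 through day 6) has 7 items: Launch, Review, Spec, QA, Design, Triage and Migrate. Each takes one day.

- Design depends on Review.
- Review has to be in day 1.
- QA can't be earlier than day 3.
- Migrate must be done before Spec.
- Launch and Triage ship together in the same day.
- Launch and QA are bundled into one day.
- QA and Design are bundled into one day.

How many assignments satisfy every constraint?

60

Splitting on Launch: it can be day 3 (15), day 4 (15), day 5 (15), day 6 (15). Listing each branch's schedules as (Review, Spec, QA, Design, Triage, Migrate) by day number:
Launch=day 3: (1,2,3,3,3,1) (1,3,3,3,3,1) (1,3,3,3,3,2) (1,4,3,3,3,1) (1,4,3,3,3,2) (1,4,3,3,3,3) (1,5,3,3,3,1) (1,5,3,3,3,2) (1,5,3,3,3,3) (1,5,3,3,3,4) (1,6,3,3,3,1) (1,6,3,3,3,2) (1,6,3,3,3,3) (1,6,3,3,3,4) (1,6,3,3,3,5) — 15.
Launch=day 4: (1,2,4,4,4,1) (1,3,4,4,4,1) (1,3,4,4,4,2) (1,4,4,4,4,1) (1,4,4,4,4,2) (1,4,4,4,4,3) (1,5,4,4,4,1) (1,5,4,4,4,2) (1,5,4,4,4,3) (1,5,4,4,4,4) (1,6,4,4,4,1) (1,6,4,4,4,2) (1,6,4,4,4,3) (1,6,4,4,4,4) (1,6,4,4,4,5) — 15.
Launch=day 5: (1,2,5,5,5,1) (1,3,5,5,5,1) (1,3,5,5,5,2) (1,4,5,5,5,1) (1,4,5,5,5,2) (1,4,5,5,5,3) (1,5,5,5,5,1) (1,5,5,5,5,2) (1,5,5,5,5,3) (1,5,5,5,5,4) (1,6,5,5,5,1) (1,6,5,5,5,2) (1,6,5,5,5,3) (1,6,5,5,5,4) (1,6,5,5,5,5) — 15.
Launch=day 6: (1,2,6,6,6,1) (1,3,6,6,6,1) (1,3,6,6,6,2) (1,4,6,6,6,1) (1,4,6,6,6,2) (1,4,6,6,6,3) (1,5,6,6,6,1) (1,5,6,6,6,2) (1,5,6,6,6,3) (1,5,6,6,6,4) (1,6,6,6,6,1) (1,6,6,6,6,2) (1,6,6,6,6,3) (1,6,6,6,6,4) (1,6,6,6,6,5) — 15.
Summing: 15 + 15 + 15 + 15 = 60.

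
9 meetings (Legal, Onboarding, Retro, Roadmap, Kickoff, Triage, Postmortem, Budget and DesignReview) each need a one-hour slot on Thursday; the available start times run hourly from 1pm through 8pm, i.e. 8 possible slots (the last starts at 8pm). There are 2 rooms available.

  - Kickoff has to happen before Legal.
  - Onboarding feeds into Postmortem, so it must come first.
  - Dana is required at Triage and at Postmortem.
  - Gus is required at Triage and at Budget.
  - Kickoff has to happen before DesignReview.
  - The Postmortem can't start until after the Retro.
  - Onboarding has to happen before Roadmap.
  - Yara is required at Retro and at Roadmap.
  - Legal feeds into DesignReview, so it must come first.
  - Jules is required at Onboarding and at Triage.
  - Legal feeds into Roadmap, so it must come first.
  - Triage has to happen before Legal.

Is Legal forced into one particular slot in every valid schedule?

Legal can be 2pm (e.g. Triage -> 1pm; Onboarding -> 2pm; Roadmap -> 3pm; Retro -> 4pm; Postmortem -> 5pm; Kickoff -> 1pm; Legal -> 2pm; DesignReview -> 3pm; Budget -> 4pm) or 3pm (e.g. DesignReview -> 4pm, Budget -> 5pm, Retro -> 2pm, Legal -> 3pm, Onboarding -> 1pm, Postmortem -> 3pm, Roadmap -> 4pm, Triage -> 2pm, Kickoff -> 1pm).

No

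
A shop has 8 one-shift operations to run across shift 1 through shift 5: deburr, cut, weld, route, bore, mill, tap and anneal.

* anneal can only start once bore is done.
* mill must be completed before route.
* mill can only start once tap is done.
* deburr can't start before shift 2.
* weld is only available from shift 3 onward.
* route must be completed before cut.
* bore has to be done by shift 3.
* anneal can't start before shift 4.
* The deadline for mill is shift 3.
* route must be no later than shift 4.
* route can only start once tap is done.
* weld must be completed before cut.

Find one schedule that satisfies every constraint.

weld=shift 3, cut=shift 4, mill=shift 2, deburr=shift 2, bore=shift 1, tap=shift 1, anneal=shift 4, route=shift 3

Checking: tap(shift 1) before route(shift 3); mill(shift 2) before route(shift 3); weld(shift 3) before cut(shift 4); tap(shift 1) before mill(shift 2); bore(shift 1) before anneal(shift 4); route(shift 3) before cut(shift 4); anneal=shift 4 in [shift 4,shift 5]; deburr=shift 2 in [shift 2,shift 5]; mill=shift 2 in [shift 1,shift 3]; route=shift 3 in [shift 1,shift 4]; weld=shift 3 in [shift 3,shift 5]; bore=shift 1 in [shift 1,shift 3].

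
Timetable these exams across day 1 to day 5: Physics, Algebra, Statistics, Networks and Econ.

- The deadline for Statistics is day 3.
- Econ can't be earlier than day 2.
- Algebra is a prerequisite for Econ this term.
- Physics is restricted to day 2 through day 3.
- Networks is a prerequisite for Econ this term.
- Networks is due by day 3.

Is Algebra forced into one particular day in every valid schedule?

No

Algebra can be day 1 (e.g. Networks=day 1; Physics=day 2; Econ=day 2; Algebra=day 1; Statistics=day 1) or day 2 (e.g. Networks=day 1; Algebra=day 2; Statistics=day 1; Physics=day 2; Econ=day 3).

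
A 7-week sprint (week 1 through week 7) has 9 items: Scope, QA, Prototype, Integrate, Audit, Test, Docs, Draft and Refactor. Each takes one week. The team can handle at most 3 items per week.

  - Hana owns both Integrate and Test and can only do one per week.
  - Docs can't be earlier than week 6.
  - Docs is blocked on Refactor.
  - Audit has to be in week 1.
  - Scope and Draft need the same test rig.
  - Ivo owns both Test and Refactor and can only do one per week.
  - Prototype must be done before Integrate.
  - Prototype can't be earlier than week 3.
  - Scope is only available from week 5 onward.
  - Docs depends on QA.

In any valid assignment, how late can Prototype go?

week 6

Prototype is available from week 3; downstream work caps Prototype at week 6.
Prototype at week 6 is achievable: Prototype in week 6; Scope in week 5; Docs in week 6; Draft in week 2; Audit in week 1; Refactor in week 1; Integrate in week 7; Test in week 2; QA in week 1.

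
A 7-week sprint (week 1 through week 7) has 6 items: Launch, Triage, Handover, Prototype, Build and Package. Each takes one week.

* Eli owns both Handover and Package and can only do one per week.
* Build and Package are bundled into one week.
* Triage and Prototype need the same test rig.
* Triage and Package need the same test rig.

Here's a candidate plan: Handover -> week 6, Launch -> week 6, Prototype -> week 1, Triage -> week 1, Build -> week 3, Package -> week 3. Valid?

No — it violates: Triage and Prototype need the same test rig

Eli owns both Handover and Package and can only do one per week — holds.
Build and Package are bundled into one week — holds.
Triage and Prototype need the same test rig — violated.
Triage and Package need the same test rig — holds.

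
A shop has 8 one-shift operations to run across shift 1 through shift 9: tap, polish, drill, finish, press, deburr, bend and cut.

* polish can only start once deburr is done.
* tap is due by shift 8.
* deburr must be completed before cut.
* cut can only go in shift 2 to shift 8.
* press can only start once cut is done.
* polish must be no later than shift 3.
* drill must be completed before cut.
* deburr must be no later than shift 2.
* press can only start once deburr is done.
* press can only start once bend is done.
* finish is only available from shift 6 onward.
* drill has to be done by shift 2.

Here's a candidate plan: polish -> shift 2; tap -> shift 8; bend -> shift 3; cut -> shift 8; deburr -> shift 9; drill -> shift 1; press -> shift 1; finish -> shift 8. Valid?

drill has to be done by shift 2 — holds.
cut can only go in shift 2 to shift 8 — holds.
polish must be no later than shift 3 — holds.
press can only start once bend is done — violated.
polish can only start once deburr is done — violated.
deburr must be no later than shift 2 — violated.
deburr must be completed before cut — violated.
finish is only available from shift 6 onward — holds.
drill must be completed before cut — holds.
tap is due by shift 8 — holds.
press can only start once cut is done — violated.
press can only start once deburr is done — violated.

Invalid. press can only start once deburr is done.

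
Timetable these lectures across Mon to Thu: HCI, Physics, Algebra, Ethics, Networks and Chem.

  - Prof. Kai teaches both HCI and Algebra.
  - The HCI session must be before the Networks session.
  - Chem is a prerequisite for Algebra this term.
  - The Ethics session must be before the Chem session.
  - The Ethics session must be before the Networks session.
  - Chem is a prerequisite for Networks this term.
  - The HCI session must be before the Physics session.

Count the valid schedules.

33

Splitting on HCI: it can be Mon (18), Tue (12), Wed (3). Listing each branch's schedules as (Physics, Algebra, Ethics, Networks, Chem):
HCI=Mon: (Tue,Wed,Mon,Wed,Tue) (Tue,Wed,Mon,Thu,Tue) (Tue,Thu,Mon,Wed,Tue) (Tue,Thu,Mon,Thu,Tue) (Tue,Thu,Mon,Thu,Wed) (Tue,Thu,Tue,Thu,Wed) (Wed,Wed,Mon,Wed,Tue) (Wed,Wed,Mon,Thu,Tue) (Wed,Thu,Mon,Wed,Tue) (Wed,Thu,Mon,Thu,Tue) (Wed,Thu,Mon,Thu,Wed) (Wed,Thu,Tue,Thu,Wed) (Thu,Wed,Mon,Wed,Tue) (Thu,Wed,Mon,Thu,Tue) (Thu,Thu,Mon,Wed,Tue) (Thu,Thu,Mon,Thu,Tue) (Thu,Thu,Mon,Thu,Wed) (Thu,Thu,Tue,Thu,Wed) — 18.
HCI=Tue: (Wed,Wed,Mon,Wed,Tue) (Wed,Wed,Mon,Thu,Tue) (Wed,Thu,Mon,Wed,Tue) (Wed,Thu,Mon,Thu,Tue) (Wed,Thu,Mon,Thu,Wed) (Wed,Thu,Tue,Thu,Wed) (Thu,Wed,Mon,Wed,Tue) (Thu,Wed,Mon,Thu,Tue) (Thu,Thu,Mon,Wed,Tue) (Thu,Thu,Mon,Thu,Tue) (Thu,Thu,Mon,Thu,Wed) (Thu,Thu,Tue,Thu,Wed) — 12.
HCI=Wed: (Thu,Thu,Mon,Thu,Tue) (Thu,Thu,Mon,Thu,Wed) (Thu,Thu,Tue,Thu,Wed) — 3.
Summing: 18 + 12 + 3 = 33.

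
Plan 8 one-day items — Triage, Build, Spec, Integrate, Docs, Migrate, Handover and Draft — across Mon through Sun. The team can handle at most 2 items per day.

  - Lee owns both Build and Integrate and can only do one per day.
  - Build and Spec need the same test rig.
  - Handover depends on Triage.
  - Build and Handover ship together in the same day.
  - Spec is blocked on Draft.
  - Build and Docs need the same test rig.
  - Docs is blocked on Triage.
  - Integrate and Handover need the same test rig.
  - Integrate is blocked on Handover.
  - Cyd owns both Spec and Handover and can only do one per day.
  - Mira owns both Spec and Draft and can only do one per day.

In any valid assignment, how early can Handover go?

Precedence pushes Handover to at least Tue; downstream work caps Handover at Sat.
Handover at Tue is achievable: Docs -> Thu; Migrate -> Thu; Draft -> Mon; Spec -> Wed; Build -> Tue; Handover -> Tue; Triage -> Mon; Integrate -> Wed.

Tue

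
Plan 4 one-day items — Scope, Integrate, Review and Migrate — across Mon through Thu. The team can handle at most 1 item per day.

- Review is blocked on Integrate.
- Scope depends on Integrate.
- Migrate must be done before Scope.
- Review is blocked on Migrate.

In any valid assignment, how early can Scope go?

Wed

Precedence pushes Scope to at least Tue.
Scope at Wed is achievable: Review in Thu; Scope in Wed; Integrate in Mon; Migrate in Tue.
Nothing earlier works — the capacity limit rule out every day before Wed.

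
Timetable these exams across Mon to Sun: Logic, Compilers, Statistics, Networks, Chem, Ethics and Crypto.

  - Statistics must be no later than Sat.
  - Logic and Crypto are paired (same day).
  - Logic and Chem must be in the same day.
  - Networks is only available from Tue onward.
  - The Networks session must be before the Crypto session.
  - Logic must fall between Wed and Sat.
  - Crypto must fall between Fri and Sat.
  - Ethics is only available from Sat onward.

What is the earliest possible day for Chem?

Chem must be in the same day as Crypto, which can't be before Fri, so Chem is at least Fri; Chem must be in the same day as Logic, which can't be after Sat, so Chem is at most Sat.
Chem at Fri is achievable: Compilers in Mon; Networks in Tue; Chem in Fri; Ethics in Sat; Crypto in Fri; Logic in Fri; Statistics in Mon.

Fri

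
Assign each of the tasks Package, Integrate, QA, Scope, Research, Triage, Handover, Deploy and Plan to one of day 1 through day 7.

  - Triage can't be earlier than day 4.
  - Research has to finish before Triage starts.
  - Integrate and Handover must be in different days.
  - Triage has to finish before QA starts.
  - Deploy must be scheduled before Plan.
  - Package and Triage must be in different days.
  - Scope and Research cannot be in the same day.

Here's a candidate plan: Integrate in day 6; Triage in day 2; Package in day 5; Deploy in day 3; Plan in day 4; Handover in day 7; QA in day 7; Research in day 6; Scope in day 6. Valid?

Triage can't be earlier than day 4 — violated.
Integrate and Handover must be in different days — holds.
Package and Triage must be in different days — holds.
Deploy must be scheduled before Plan — holds.
Scope and Research cannot be in the same day — violated.
Research has to finish before Triage starts — violated.
Triage has to finish before QA starts — holds.

No — it violates: Research has to finish before Triage starts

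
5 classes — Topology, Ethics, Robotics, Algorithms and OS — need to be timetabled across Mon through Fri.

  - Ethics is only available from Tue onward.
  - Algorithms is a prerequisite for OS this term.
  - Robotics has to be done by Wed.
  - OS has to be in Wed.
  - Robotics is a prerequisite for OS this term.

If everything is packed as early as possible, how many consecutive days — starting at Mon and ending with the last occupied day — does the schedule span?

3

The precedence chain requires at least 2 distinct days.
OS can't be placed before Wed — that is day 3 counting from Mon — so the schedule must run through at least 3 days.
3 works (last occupied day: Wed): for example Topology in Mon; Algorithms in Mon; Ethics in Tue; Robotics in Mon; OS in Wed.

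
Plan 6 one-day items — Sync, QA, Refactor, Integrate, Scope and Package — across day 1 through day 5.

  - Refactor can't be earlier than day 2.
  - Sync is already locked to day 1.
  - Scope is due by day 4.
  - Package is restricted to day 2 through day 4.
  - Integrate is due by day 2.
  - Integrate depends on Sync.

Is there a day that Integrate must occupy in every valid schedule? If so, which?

Precedence pushes Integrate to at least day 2; Integrate's own window allows nothing later than day 2.
So Integrate is pinned to day 2.

day 2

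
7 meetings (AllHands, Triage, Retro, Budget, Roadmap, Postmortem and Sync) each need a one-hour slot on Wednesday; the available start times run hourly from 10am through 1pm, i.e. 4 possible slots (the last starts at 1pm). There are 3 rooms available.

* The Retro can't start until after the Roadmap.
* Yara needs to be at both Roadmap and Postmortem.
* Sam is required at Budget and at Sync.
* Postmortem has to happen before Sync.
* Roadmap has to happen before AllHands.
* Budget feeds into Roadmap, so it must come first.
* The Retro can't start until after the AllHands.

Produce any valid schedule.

Sync -> 11am, Budget -> 10am, Retro -> 1pm, Postmortem -> 10am, AllHands -> 12pm, Roadmap -> 11am, Triage -> 10am

Checking: Roadmap(11am) before AllHands(12pm); Postmortem(10am) before Sync(11am); Roadmap(11am) before Retro(1pm); Budget(10am) before Roadmap(11am); AllHands(12pm) before Retro(1pm); Roadmap(11am) != Postmortem(10am); Budget(10am) != Sync(11am); max 3 per slot (cap 3).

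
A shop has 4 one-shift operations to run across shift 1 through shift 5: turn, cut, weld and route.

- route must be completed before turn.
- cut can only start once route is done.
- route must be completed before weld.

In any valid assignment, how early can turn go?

shift 2

Precedence pushes turn to at least shift 2.
turn at shift 2 is achievable: cut -> shift 2, weld -> shift 2, turn -> shift 2, route -> shift 1.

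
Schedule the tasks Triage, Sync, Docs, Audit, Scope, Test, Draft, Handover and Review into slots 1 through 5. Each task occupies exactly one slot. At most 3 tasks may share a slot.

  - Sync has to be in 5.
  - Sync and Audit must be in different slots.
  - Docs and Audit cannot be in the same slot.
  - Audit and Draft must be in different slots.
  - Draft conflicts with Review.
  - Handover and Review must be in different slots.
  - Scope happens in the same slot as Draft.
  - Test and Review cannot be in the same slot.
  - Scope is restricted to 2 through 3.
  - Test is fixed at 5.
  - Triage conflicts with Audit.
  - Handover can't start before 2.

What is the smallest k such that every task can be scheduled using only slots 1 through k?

5 slots

With at most 3 per slot and 9 tasks, at least 3 slots are needed.
Sync can't be placed before 5, so the schedule must run through at least slot 5.
5 works (last occupied slot: 5): for example Docs=1; Handover=2; Audit=3; Draft=2; Triage=1; Scope=2; Sync=5; Review=1; Test=5.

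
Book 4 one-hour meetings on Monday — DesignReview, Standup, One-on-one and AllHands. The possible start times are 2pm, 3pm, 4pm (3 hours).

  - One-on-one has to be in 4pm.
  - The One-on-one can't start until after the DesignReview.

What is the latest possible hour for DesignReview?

3pm

Downstream work caps DesignReview at 3pm.
DesignReview at 3pm is achievable: Standup=2pm; One-on-one=4pm; DesignReview=3pm; AllHands=2pm.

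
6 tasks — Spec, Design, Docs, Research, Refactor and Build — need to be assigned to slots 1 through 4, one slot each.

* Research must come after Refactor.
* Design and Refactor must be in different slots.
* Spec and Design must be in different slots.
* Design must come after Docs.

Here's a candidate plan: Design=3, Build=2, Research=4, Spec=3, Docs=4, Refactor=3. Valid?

Spec and Design must be in different slots — violated.
Design and Refactor must be in different slots — violated.
Design must come after Docs — violated.
Research must come after Refactor — holds.

No. Design must come after Docs is not satisfied.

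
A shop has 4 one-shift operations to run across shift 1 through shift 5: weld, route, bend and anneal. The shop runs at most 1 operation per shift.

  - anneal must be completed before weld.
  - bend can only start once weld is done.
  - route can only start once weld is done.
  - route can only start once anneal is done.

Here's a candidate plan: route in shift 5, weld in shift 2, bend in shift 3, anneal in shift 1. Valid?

route can only start once anneal is done — holds.
anneal must be completed before weld — holds.
route can only start once weld is done — holds.
bend can only start once weld is done — holds.
The shop runs at most 1 operation per shift — holds.

Yes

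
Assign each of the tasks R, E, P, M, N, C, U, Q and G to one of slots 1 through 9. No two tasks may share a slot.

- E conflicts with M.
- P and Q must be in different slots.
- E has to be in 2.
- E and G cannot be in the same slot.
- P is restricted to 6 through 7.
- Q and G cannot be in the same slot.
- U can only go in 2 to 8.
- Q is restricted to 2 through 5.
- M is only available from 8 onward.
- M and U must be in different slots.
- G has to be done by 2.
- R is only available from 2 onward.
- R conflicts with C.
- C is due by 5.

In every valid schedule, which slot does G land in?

G's window is 1–2.
E is fixed at 2, and G can't share a slot with E.
So G must be 1.

1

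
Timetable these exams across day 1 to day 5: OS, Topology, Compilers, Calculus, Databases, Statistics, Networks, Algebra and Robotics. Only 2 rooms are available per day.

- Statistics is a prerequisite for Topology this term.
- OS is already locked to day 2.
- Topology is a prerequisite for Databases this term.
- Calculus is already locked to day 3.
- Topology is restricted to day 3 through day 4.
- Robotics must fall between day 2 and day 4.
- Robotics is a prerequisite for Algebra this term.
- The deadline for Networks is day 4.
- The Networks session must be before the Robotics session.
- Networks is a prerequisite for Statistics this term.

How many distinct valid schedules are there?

Splitting on Topology: it can be day 3 (4), day 4 (13). Listing each branch's schedules as (OS, Compilers, Calculus, Databases, Statistics, Networks, Algebra, Robotics) by day number:
Topology=day 3: (2,1,3,4,2,1,5,4) (2,1,3,5,2,1,5,4) (2,4,3,5,2,1,5,4) (2,5,3,4,2,1,5,4) — 4.
Topology=day 4: (2,1,3,5,2,1,4,3) (2,1,3,5,2,1,5,3) (2,1,3,5,2,1,5,4) (2,1,3,5,3,1,4,2) (2,1,3,5,3,1,5,2) (2,1,3,5,3,1,5,4) (2,1,3,5,3,2,5,4) (2,2,3,5,3,1,5,4) (2,3,3,5,2,1,5,4) (2,4,3,5,2,1,5,3) (2,4,3,5,3,1,5,2) (2,5,3,5,2,1,4,3) (2,5,3,5,3,1,4,2) — 13.
Summing: 4 + 13 = 17.

17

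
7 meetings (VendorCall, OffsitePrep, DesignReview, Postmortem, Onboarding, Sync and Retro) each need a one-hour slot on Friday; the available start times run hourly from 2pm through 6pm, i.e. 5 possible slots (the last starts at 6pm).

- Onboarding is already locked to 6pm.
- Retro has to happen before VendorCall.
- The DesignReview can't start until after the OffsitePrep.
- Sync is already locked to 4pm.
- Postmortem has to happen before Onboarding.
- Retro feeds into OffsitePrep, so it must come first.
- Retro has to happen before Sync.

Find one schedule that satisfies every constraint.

OffsitePrep=3pm; VendorCall=3pm; DesignReview=4pm; Sync=4pm; Onboarding=6pm; Retro=2pm; Postmortem=2pm

Checking: Retro(2pm) before VendorCall(3pm); Postmortem(2pm) before Onboarding(6pm); OffsitePrep(3pm) before DesignReview(4pm); Retro(2pm) before OffsitePrep(3pm); Retro(2pm) before Sync(4pm); Onboarding=6pm in [6pm,6pm]; Sync=4pm in [4pm,4pm].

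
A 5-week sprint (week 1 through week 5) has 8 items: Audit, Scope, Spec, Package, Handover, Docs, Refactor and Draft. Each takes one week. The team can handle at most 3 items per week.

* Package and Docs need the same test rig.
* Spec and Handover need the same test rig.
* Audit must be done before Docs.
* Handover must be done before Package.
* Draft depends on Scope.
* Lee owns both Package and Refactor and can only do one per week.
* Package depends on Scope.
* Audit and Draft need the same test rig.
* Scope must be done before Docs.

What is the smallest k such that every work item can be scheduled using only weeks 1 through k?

The precedence chain requires at least 2 distinct weeks.
With at most 3 per week and 8 work items, at least 3 weeks are needed.
3 works (last occupied week: week 3): for example Handover -> week 1, Spec -> week 2, Docs -> week 3, Scope -> week 1, Package -> week 2, Audit -> week 1, Refactor -> week 3, Draft -> week 2.

3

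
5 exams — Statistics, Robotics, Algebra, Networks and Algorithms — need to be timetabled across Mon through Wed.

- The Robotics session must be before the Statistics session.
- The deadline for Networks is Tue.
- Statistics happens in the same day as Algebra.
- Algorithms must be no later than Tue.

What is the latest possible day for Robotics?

Tue

Downstream work caps Robotics at Tue.
Robotics at Tue is achievable: Algorithms=Mon; Algebra=Wed; Statistics=Wed; Robotics=Tue; Networks=Mon.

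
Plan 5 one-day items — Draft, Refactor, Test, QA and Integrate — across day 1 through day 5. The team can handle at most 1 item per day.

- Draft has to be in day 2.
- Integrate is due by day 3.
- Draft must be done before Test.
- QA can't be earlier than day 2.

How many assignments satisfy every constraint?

8

Splitting on Refactor: it can be day 1 (2), day 3 (2), day 4 (2), day 5 (2). Listing each branch's schedules as (Draft, Test, QA, Integrate) by day number:
Refactor=day 1: (2,4,5,3) (2,5,4,3) — 2.
Refactor=day 3: (2,4,5,1) (2,5,4,1) — 2.
Refactor=day 4: (2,3,5,1) (2,5,3,1) — 2.
Refactor=day 5: (2,3,4,1) (2,4,3,1) — 2.
Summing: 2 + 2 + 2 + 2 = 8.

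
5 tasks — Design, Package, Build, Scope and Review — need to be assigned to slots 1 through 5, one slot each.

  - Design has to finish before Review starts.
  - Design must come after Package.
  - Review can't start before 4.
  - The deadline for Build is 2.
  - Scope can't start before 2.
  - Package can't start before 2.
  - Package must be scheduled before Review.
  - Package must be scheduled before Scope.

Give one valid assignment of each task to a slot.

Package -> 2, Build -> 1, Design -> 3, Scope -> 3, Review -> 4

Checking: Package(2) before Review(4); Package(2) before Scope(3); Design(3) before Review(4); Package(2) before Design(3); Build=1 in [1,2]; Review=4 in [4,5]; Package=2 in [2,5]; Scope=3 in [2,5].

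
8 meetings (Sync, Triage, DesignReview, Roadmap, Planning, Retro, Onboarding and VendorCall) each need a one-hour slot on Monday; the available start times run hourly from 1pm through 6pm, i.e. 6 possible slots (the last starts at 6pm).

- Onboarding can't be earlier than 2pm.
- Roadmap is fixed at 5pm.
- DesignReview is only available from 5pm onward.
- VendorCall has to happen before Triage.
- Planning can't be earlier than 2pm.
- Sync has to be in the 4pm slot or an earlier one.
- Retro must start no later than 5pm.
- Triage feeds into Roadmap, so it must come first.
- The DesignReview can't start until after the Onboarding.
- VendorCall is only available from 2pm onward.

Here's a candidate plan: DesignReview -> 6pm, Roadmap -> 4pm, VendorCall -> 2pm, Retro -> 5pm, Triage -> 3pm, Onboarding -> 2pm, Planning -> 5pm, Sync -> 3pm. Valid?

Planning can't be earlier than 2pm — holds.
Sync has to be in the 4pm slot or an earlier one — holds.
Triage feeds into Roadmap, so it must come first — holds.
Roadmap is fixed at 5pm — violated.
DesignReview is only available from 5pm onward — holds.
Retro must start no later than 5pm — holds.
VendorCall is only available from 2pm onward — holds.
VendorCall has to happen before Triage — holds.
The DesignReview can't start until after the Onboarding — holds.
Onboarding can't be earlier than 2pm — holds.

Invalid. Roadmap is fixed at 5pm.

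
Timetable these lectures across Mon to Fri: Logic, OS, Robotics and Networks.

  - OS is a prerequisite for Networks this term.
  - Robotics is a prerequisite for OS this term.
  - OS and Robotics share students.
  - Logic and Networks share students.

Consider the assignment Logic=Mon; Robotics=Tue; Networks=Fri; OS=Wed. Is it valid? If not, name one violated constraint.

OS and Robotics share students — holds.
OS is a prerequisite for Networks this term — holds.
Robotics is a prerequisite for OS this term — holds.
Logic and Networks share students — holds.

Yes, all constraints hold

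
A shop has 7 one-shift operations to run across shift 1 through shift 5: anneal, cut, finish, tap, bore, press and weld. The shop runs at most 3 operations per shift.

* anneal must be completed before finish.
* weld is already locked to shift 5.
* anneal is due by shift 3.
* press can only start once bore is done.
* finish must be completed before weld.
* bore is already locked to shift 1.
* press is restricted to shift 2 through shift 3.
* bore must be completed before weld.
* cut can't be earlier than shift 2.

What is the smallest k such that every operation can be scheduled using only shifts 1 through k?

The precedence chain requires at least 3 distinct shifts.
With at most 3 per shift and 7 operations, at least 3 shifts are needed.
weld can't be placed before shift 5, so the schedule must run through at least shift 5.
5 works (last occupied shift: shift 5): for example finish=shift 2; cut=shift 2; press=shift 2; anneal=shift 1; bore=shift 1; weld=shift 5; tap=shift 1.

5 shifts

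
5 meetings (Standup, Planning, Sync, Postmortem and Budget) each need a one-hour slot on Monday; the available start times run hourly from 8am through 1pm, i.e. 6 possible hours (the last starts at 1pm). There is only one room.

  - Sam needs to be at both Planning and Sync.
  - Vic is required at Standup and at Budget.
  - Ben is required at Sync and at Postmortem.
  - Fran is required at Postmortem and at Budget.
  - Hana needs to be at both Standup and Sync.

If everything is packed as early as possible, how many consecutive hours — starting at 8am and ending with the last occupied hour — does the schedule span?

5

With at most 1 per hour and 5 meetings, at least 5 hours are needed.
5 works (last occupied hour: 12pm): for example Sync -> 10am, Postmortem -> 11am, Planning -> 9am, Standup -> 8am, Budget -> 12pm.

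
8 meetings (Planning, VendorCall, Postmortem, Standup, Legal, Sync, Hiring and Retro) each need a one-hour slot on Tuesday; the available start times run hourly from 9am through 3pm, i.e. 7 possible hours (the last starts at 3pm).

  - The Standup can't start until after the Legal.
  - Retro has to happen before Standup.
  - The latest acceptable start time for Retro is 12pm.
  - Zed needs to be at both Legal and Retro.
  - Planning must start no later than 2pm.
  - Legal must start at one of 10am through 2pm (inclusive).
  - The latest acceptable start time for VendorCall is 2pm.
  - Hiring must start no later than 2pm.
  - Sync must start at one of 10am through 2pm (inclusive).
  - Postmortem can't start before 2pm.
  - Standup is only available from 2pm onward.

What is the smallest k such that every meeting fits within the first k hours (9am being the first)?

6

The precedence chain requires at least 2 distinct hours.
Postmortem can't be placed before 2pm — that is hour 6 counting from 9am — so the schedule must run through at least 6 hours.
6 works (last occupied hour: 2pm): for example Planning=9am; Standup=2pm; VendorCall=9am; Retro=9am; Postmortem=2pm; Hiring=9am; Legal=10am; Sync=10am.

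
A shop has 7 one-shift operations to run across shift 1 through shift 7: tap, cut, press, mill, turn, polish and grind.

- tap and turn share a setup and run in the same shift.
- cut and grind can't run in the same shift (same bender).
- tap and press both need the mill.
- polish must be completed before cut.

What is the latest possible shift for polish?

Downstream work caps polish at shift 6.
polish at shift 6 is achievable: cut -> shift 7, polish -> shift 6, turn -> shift 1, grind -> shift 1, press -> shift 2, tap -> shift 1, mill -> shift 1.

shift 6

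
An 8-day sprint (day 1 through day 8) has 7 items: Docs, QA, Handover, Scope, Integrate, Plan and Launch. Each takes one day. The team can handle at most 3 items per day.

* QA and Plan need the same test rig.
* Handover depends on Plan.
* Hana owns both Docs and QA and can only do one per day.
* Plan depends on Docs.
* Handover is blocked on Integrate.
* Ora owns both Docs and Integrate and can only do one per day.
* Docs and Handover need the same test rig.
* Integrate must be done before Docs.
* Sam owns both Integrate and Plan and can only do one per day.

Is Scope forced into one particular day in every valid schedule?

No

Scope can be day 1 (e.g. Launch=day 2, QA=day 1, Integrate=day 1, Scope=day 1, Plan=day 3, Handover=day 4, Docs=day 2) or day 2 (e.g. Handover=day 4; Launch=day 1; QA=day 1; Docs=day 2; Plan=day 3; Scope=day 2; Integrate=day 1).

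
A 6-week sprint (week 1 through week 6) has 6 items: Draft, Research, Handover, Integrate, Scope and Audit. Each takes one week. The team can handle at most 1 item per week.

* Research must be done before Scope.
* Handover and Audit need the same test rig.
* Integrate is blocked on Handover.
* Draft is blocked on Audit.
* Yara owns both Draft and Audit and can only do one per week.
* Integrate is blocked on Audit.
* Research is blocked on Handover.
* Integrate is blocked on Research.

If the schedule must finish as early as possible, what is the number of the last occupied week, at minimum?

The precedence chain requires at least 3 distinct weeks.
With at most 1 per week and 6 work items, at least 6 weeks are needed.
6 works (last occupied week: week 6): for example Scope=week 6, Draft=week 5, Integrate=week 4, Audit=week 3, Handover=week 1, Research=week 2.

6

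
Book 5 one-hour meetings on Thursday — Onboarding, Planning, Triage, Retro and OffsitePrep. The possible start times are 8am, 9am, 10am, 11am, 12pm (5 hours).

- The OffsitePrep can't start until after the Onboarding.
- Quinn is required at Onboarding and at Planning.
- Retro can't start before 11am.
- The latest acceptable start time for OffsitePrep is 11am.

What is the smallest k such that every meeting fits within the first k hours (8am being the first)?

The precedence chain requires at least 2 distinct hours.
Retro can't be placed before 11am — that is hour 4 counting from 8am — so the schedule must run through at least 4 hours.
4 works (last occupied hour: 11am): for example Triage=8am, OffsitePrep=9am, Retro=11am, Onboarding=8am, Planning=9am.

4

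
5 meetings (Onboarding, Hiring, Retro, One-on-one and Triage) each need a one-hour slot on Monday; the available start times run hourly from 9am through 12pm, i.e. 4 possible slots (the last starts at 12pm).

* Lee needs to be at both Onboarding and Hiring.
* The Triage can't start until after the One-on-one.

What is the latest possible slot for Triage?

Precedence pushes Triage to at least 10am.
Triage at 12pm is achievable: Onboarding=9am; One-on-one=9am; Triage=12pm; Hiring=10am; Retro=9am.

12pm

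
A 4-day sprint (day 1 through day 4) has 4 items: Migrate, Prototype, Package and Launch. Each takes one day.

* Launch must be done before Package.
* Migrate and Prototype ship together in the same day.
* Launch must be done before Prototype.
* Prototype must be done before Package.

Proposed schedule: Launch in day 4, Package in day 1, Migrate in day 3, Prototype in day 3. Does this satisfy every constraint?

No. Launch must be done before Package is not satisfied.

Prototype must be done before Package — violated.
Launch must be done before Package — violated.
Migrate and Prototype ship together in the same day — holds.
Launch must be done before Prototype — violated.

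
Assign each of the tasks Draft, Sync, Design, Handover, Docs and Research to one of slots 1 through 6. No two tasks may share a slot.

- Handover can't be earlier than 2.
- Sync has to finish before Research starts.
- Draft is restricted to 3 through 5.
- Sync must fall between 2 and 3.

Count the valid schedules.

Splitting on Draft: it can be 3 (12), 4 (20), 5 (20). Listing each branch's schedules as (Sync, Design, Handover, Docs, Research):
Draft=3: (2,1,4,5,6) (2,1,4,6,5) (2,1,5,4,6) (2,1,5,6,4) (2,1,6,4,5) (2,1,6,5,4) (2,4,5,1,6) (2,4,6,1,5) (2,5,4,1,6) (2,5,6,1,4) (2,6,4,1,5) (2,6,5,1,4) — 12.
Draft=4: (2,1,3,5,6) (2,1,3,6,5) (2,1,5,3,6) (2,1,5,6,3) (2,1,6,3,5) (2,1,6,5,3) (2,3,5,1,6) (2,3,6,1,5) (2,5,3,1,6) (2,5,6,1,3) (2,6,3,1,5) (2,6,5,1,3) (3,1,2,5,6) (3,1,2,6,5) (3,1,5,2,6) (3,1,6,2,5) (3,2,5,1,6) (3,2,6,1,5) (3,5,2,1,6) (3,6,2,1,5) — 20.
Draft=5: (2,1,3,4,6) (2,1,3,6,4) (2,1,4,3,6) (2,1,4,6,3) (2,1,6,3,4) (2,1,6,4,3) (2,3,4,1,6) (2,3,6,1,4) (2,4,3,1,6) (2,4,6,1,3) (2,6,3,1,4) (2,6,4,1,3) (3,1,2,4,6) (3,1,2,6,4) (3,1,4,2,6) (3,1,6,2,4) (3,2,4,1,6) (3,2,6,1,4) (3,4,2,1,6) (3,6,2,1,4) — 20.
Summing: 12 + 20 + 20 = 52.

52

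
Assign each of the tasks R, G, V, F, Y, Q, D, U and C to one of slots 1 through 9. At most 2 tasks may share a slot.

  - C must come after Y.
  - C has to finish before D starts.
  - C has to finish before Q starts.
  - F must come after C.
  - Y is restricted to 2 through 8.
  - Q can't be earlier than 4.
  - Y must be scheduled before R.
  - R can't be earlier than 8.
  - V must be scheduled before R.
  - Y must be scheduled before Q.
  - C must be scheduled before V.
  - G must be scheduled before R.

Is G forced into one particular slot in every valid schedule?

No

G can be 1 (e.g. R in 8; Q in 4; V in 4; G in 1; D in 5; Y in 2; F in 5; C in 3; U in 1) or 2 (e.g. F=5, D=5, C=3, U=1, V=4, G=2, Q=4, Y=2, R=8).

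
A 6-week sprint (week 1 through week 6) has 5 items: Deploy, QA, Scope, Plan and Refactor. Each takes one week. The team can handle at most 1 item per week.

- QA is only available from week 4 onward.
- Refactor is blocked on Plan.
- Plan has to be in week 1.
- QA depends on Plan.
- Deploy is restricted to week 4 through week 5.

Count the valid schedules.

Splitting on Deploy: it can be week 4 (12), week 5 (12). Listing each branch's schedules as (QA, Scope, Plan, Refactor) by week number:
Deploy=week 4: (5,2,1,3) (5,2,1,6) (5,3,1,2) (5,3,1,6) (5,6,1,2) (5,6,1,3) (6,2,1,3) (6,2,1,5) (6,3,1,2) (6,3,1,5) (6,5,1,2) (6,5,1,3) — 12.
Deploy=week 5: (4,2,1,3) (4,2,1,6) (4,3,1,2) (4,3,1,6) (4,6,1,2) (4,6,1,3) (6,2,1,3) (6,2,1,4) (6,3,1,2) (6,3,1,4) (6,4,1,2) (6,4,1,3) — 12.
Summing: 12 + 12 = 24.

24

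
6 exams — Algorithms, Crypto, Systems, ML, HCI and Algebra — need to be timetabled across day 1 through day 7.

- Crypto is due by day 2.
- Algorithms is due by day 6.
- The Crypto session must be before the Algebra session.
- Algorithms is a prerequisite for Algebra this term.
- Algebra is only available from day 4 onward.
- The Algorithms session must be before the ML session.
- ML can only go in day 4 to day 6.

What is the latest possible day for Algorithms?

day 5

Algorithms's own window allows nothing later than day 6; downstream work caps Algorithms at day 5.
Algorithms at day 5 is achievable: Systems=day 1; HCI=day 1; Crypto=day 1; ML=day 6; Algorithms=day 5; Algebra=day 6.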